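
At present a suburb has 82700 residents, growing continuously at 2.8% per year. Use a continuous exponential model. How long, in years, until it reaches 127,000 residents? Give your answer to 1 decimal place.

127000 = 82700 · e^(0.028·t)
t = ln(127000/82700) / 0.028 = ln(1.53567) / 0.028 = 0.42897 / 0.028

t ≈ 15.3 years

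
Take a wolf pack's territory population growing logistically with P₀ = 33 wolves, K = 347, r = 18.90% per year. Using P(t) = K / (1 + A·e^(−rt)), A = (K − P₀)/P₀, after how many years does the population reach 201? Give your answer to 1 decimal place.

t ≈ 13.6 years

A = (347 − 33)/33 = 9.51515
201 = 347/(1 + 9.51515·e^(−0.189t)) → 1 + 9.51515·e^(−0.189t) = 1.72637
e^(−0.189t) = 0.076338 → t = ln(13.09963)/0.189 = 2.57258/0.189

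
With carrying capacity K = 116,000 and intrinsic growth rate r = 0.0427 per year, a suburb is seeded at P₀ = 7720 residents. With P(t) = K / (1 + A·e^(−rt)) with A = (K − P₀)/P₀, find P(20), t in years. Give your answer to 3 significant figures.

A = (116000 − 7720)/7720 = 14.02591
P(20) = 116000 / (1 + 14.02591·e^(−0.0427·20)) = 116000 / (1 + 14.02591·0.425709)
= 116000 / 6.97095 ≈ 16640.49

≈ 16,600 residents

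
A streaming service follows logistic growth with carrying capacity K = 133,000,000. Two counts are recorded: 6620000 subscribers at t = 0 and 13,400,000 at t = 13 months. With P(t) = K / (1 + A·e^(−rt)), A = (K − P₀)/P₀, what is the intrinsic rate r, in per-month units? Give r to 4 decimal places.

A = (133000000 − 6620000)/6620000 = 19.09063
13400000 = 133000000/(1 + 19.09063·e^(−r·13)) → e^(−13r) = (9.92537 − 1)/19.09063 = 0.467526
r = −ln(0.467526)/13 = 0.7603/13

r ≈ 0.0585 per month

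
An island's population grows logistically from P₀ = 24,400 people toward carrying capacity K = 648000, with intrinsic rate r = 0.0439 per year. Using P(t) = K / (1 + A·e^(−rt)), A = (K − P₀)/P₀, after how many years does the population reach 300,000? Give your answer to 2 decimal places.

A = (648000 − 24400)/24400 = 25.55738
300000 = 648000/(1 + 25.55738·e^(−0.0439t)) → 1 + 25.55738·e^(−0.0439t) = 2.16
e^(−0.0439t) = 0.045388 → t = ln(22.03222)/0.0439 = 3.09251/0.0439

t ≈ 70.44 years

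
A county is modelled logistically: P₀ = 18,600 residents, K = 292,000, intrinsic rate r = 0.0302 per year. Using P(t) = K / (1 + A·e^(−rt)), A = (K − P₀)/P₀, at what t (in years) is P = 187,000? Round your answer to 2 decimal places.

A = (292000 − 18600)/18600 = 14.69892
187000 = 292000/(1 + 14.69892·e^(−0.0302t)) → 1 + 14.69892·e^(−0.0302t) = 1.5615
e^(−0.0302t) = 0.0382 → t = ln(26.17808)/0.0302 = 3.26492/0.0302

t ≈ 108.11 years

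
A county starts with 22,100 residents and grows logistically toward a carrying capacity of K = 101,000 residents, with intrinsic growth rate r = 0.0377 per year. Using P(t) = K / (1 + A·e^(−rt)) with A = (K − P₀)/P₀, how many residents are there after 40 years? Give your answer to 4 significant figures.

A = (101000 − 22100)/22100 = 3.57014
P(40) = 101000 / (1 + 3.57014·e^(−0.0377·40)) = 101000 / (1 + 3.57014·0.221352)
= 101000 / 1.79026 ≈ 56416.46

≈ 56,420 residents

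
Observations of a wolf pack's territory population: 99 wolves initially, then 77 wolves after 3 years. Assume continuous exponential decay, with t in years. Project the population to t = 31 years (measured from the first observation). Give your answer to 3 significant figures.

≈ 7.38 wolves

r = ln(77/99) / 3 ≈ -0.083771 per year
P(31) = 99 · e^(-0.083771·31) = 99 · 0.0745 ≈ 7.38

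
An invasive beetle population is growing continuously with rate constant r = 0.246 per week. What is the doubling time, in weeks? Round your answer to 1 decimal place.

doubling time = ln(2) / |r| = 0.69315 / 0.246

doubling time ≈ 2.8 weeks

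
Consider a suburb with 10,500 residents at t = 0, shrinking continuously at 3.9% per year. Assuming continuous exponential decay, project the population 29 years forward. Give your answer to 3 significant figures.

P(29) = 10500 · e^(-0.039·29) = 10500 · e^(-1.131)
= 10500 · 0.32271 ≈ 3388.46

≈ 3,390 residents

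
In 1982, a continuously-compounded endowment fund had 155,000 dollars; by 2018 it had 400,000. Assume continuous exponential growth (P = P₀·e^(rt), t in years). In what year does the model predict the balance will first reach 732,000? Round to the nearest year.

year 2041

r = ln(400000/155000) / 36 = 0.94804/36 ≈ 0.026334 per year
t = ln(732000/155000) / r = 1.55236/0.026334 ≈ 58.95 years after 1982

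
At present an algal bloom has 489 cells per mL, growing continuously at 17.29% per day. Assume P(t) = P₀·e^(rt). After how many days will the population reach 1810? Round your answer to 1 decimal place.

t ≈ 7.6 days

1810 = 489 · e^(0.1729·t)
t = ln(1810/489) / 0.1729 = ln(3.70143) / 0.1729 = 1.30872 / 0.1729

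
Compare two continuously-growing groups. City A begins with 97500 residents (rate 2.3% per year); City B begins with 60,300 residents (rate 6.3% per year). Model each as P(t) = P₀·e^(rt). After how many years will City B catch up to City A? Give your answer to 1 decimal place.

t ≈ 12.0 years

97500·e^(0.023t) = 60300·e^(0.063t)
97500/60300 = e^((0.063 − 0.023)t) → ln(1.61692) = 0.04·t
t = 0.48052 / 0.04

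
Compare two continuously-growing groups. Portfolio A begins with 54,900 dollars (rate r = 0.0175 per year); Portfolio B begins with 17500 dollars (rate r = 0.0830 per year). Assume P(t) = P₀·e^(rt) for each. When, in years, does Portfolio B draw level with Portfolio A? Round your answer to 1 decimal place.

t ≈ 17.5 years

54900·e^(0.0175t) = 17500·e^(0.083t)
54900/17500 = e^((0.083 − 0.0175)t) → ln(3.13714) = 0.0655·t
t = 1.14331 / 0.0655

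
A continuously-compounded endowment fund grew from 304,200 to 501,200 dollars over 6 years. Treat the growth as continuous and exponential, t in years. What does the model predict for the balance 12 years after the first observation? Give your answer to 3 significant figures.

≈ 826,000 dollars

r = ln(501200/304200) / 6 ≈ 0.08322 per year
P(12) = 304200 · e^(0.08322·12) = 304200 · 2.71459 ≈ 825777.25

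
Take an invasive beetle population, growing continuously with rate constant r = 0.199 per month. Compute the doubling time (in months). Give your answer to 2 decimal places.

doubling time ≈ 3.48 months

doubling time = ln(2) / |r| = 0.69315 / 0.199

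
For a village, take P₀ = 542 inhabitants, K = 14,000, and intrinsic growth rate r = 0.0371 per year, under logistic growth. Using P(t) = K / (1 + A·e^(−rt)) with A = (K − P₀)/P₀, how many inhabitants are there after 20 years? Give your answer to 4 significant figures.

A = (14000 − 542)/542 = 24.83026
P(20) = 14000 / (1 + 24.83026·e^(−0.0371·20)) = 14000 / (1 + 24.83026·0.476161)
= 14000 / 12.82319 ≈ 1091.77

≈ 1,092 inhabitants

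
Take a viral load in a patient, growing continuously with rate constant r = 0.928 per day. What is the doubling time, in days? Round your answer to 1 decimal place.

doubling time = ln(2) / |r| = 0.69315 / 0.928

doubling time ≈ 0.7 days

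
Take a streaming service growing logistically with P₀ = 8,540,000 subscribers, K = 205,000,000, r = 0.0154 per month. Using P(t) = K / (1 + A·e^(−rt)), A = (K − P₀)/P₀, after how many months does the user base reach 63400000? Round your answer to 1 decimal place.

t ≈ 151.4 months

A = (205000000 − 8540000)/8540000 = 23.00468
63400000 = 205000000/(1 + 23.00468·e^(−0.0154t)) → 1 + 23.00468·e^(−0.0154t) = 3.23344
e^(−0.0154t) = 0.097086 → t = ln(10.30012)/0.0154 = 2.33216/0.0154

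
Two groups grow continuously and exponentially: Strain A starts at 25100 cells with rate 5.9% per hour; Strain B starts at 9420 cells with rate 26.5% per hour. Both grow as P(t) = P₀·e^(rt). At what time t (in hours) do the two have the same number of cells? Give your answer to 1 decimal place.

t ≈ 4.8 hours

25100·e^(0.059t) = 9420·e^(0.265t)
25100/9420 = e^((0.265 − 0.059)t) → ln(2.66454) = 0.206·t
t = 0.98003 / 0.206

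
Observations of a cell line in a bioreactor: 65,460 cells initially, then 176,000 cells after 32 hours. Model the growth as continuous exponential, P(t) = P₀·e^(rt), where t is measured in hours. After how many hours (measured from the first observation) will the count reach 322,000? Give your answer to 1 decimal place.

r = ln(176000/65460) / 32 ≈ 0.030908 per hour
t = ln(322000/65460) / r = 1.59311 / 0.030908 ≈ 51.544

t ≈ 51.5 hours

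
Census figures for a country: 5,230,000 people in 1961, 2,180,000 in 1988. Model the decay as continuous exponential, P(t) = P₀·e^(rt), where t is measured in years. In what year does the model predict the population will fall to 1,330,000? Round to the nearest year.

r = ln(2180000/5230000) / 27 = -0.87509/27 ≈ -0.032411 per year
t = ln(1330000/5230000) / r = -1.36923/-0.032411 ≈ 42.25 years after 1961

year 2003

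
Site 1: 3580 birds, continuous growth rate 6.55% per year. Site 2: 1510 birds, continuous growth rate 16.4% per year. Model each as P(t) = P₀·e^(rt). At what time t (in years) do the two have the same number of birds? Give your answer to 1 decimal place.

t ≈ 8.8 years

3580·e^(0.0655t) = 1510·e^(0.164t)
3580/1510 = e^((0.164 − 0.0655)t) → ln(2.37086) = 0.0985·t
t = 0.86325 / 0.0985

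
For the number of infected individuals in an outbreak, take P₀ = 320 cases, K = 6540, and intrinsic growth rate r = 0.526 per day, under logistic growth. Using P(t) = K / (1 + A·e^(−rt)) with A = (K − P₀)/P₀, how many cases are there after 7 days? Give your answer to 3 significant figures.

A = (6540 − 320)/320 = 19.4375
P(7) = 6540 / (1 + 19.4375·e^(−0.526·7)) = 6540 / (1 + 19.4375·0.025173)
= 6540 / 1.48929 ≈ 4391.35

≈ 4,390 cases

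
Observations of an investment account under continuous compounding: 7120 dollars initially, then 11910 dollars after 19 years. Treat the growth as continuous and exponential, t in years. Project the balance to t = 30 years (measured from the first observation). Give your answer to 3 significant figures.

r = ln(11910/7120) / 19 ≈ 0.027077 per year
P(30) = 7120 · e^(0.027077·30) = 7120 · 2.25313 ≈ 16042.31

≈ 16,000 dollars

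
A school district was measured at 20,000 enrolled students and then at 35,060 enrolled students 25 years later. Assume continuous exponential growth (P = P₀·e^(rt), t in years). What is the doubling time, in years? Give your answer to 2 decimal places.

r = ln(35060/20000) / 25 = ln(1.753) / 25 ≈ 0.022453 per year
doubling time = ln 2 / |r| = 0.69315 / 0.022453

doubling time ≈ 30.87 years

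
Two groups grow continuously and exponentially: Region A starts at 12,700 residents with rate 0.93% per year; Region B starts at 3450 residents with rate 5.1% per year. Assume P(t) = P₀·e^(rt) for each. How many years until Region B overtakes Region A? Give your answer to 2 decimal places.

t ≈ 31.25 years

12700·e^(0.0093t) = 3450·e^(0.051t)
12700/3450 = e^((0.051 − 0.0093)t) → ln(3.68116) = 0.0417·t
t = 1.30323 / 0.0417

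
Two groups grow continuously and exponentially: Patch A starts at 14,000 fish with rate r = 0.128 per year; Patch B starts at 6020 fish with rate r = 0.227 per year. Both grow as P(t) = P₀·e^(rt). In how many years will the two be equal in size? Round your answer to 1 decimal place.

14000·e^(0.128t) = 6020·e^(0.227t)
14000/6020 = e^((0.227 − 0.128)t) → ln(2.32558) = 0.099·t
t = 0.84397 / 0.099

t ≈ 8.5 years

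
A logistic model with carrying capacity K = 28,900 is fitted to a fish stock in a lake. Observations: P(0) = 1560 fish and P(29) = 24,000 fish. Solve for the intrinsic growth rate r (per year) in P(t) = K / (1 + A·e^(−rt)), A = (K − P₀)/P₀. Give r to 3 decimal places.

A = (28900 − 1560)/1560 = 17.52564
24000 = 28900/(1 + 17.52564·e^(−r·29)) → e^(−29r) = (1.20417 − 1)/17.52564 = 0.01165
r = −ln(0.01165)/29 = 4.45248/29

r ≈ 0.154 per year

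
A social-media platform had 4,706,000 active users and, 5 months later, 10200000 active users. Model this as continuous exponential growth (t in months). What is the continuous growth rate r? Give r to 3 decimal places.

10200000 = 4706000 · e^(r·5)
e^(5r) = 10200000/4706000 = 2.16745
r = ln(2.16745) / 5 = 0.77355 / 5

r ≈ 0.155 per month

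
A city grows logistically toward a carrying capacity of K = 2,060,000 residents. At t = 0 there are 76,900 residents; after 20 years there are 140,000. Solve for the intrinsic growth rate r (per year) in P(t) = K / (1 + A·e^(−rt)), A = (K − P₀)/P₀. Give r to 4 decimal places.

A = (2060000 − 76900)/76900 = 25.78804
140000 = 2060000/(1 + 25.78804·e^(−r·20)) → e^(−20r) = (14.71429 − 1)/25.78804 = 0.531808
r = −ln(0.531808)/20 = 0.63147/20

r ≈ 0.0316 per year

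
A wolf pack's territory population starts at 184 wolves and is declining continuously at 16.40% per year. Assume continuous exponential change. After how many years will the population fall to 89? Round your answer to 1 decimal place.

t ≈ 4.4 years

89 = 184 · e^(-0.164·t)
t = ln(89/184) / -0.164 = ln(0.4837) / -0.164 = -0.7263 / -0.164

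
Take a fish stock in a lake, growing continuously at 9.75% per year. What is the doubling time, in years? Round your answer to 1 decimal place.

doubling time ≈ 7.1 years

doubling time = ln(2) / |r| = 0.69315 / 0.0975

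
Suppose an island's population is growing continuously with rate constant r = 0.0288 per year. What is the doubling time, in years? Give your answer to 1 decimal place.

doubling time ≈ 24.1 years

doubling time = ln(2) / |r| = 0.69315 / 0.0288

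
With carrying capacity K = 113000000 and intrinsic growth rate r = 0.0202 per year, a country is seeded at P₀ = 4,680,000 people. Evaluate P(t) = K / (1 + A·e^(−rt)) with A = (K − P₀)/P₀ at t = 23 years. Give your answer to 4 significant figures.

A = (113000000 − 4680000)/4680000 = 23.1453
P(23) = 113000000 / (1 + 23.1453·e^(−0.0202·23)) = 113000000 / (1 + 23.1453·0.628386)
= 113000000 / 15.54419 ≈ 7269596.53

≈ 7,270,000 people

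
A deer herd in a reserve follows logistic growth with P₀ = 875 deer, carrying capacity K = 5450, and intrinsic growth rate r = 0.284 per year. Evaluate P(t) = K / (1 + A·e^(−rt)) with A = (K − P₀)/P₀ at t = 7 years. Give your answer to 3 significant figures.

A = (5450 − 875)/875 = 5.22857
P(7) = 5450 / (1 + 5.22857·e^(−0.284·7)) = 5450 / (1 + 5.22857·0.136969)
= 5450 / 1.71615 ≈ 3175.71

≈ 3,180 deer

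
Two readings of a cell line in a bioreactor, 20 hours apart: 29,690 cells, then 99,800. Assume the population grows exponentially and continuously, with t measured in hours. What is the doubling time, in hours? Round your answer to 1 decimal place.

r = ln(99800/29690) / 20 = ln(3.3614) / 20 ≈ 0.060618 per hour
doubling time = ln 2 / |r| = 0.69315 / 0.060618

doubling time ≈ 11.4 hours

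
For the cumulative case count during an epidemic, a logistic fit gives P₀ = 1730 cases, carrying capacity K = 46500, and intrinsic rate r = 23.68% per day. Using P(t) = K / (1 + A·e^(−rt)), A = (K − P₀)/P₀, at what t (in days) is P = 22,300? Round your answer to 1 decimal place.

A = (46500 − 1730)/1730 = 25.87861
22300 = 46500/(1 + 25.87861·e^(−0.2368t)) → 1 + 25.87861·e^(−0.2368t) = 2.0852
e^(−0.2368t) = 0.041934 → t = ln(23.84682)/0.2368 = 3.17165/0.2368

t ≈ 13.4 days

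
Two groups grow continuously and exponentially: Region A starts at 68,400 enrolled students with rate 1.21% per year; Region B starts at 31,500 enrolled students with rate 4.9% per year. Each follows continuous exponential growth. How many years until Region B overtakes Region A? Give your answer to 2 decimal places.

68400·e^(0.0121t) = 31500·e^(0.049t)
68400/31500 = e^((0.049 − 0.0121)t) → ln(2.17143) = 0.0369·t
t = 0.77539 / 0.0369

t ≈ 21.01 years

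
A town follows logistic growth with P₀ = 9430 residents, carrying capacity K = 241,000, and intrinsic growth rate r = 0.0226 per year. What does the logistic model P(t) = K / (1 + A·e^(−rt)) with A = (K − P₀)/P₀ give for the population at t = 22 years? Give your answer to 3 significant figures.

A = (241000 − 9430)/9430 = 24.55673
P(22) = 241000 / (1 + 24.55673·e^(−0.0226·22)) = 241000 / (1 + 24.55673·0.608231)
= 241000 / 15.93617 ≈ 15122.83

≈ 15,100 residents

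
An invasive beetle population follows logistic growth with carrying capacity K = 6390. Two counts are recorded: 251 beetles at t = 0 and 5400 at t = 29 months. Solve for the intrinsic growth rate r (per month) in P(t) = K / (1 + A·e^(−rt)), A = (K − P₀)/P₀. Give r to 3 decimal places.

A = (6390 − 251)/251 = 24.45817
5400 = 6390/(1 + 24.45817·e^(−r·29)) → e^(−29r) = (1.18333 − 1)/24.45817 = 0.007496
r = −ln(0.007496)/29 = 4.89341/29

r ≈ 0.169 per month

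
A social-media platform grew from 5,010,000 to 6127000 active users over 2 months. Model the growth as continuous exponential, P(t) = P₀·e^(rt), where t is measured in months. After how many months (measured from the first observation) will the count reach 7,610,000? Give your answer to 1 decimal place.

r = ln(6127000/5010000) / 2 ≈ 0.100635 per month
t = ln(7610000/5010000) / r = 0.41803 / 0.100635 ≈ 4.154

t ≈ 4.2 months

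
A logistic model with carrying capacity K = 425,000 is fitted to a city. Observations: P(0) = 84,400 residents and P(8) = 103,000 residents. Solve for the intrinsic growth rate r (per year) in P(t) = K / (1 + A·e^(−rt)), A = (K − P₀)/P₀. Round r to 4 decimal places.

A = (425000 − 84400)/84400 = 4.03555
103000 = 425000/(1 + 4.03555·e^(−r·8)) → e^(−8r) = (4.12621 − 1)/4.03555 = 0.774669
r = −ln(0.774669)/8 = 0.25532/8

r ≈ 0.0319 per year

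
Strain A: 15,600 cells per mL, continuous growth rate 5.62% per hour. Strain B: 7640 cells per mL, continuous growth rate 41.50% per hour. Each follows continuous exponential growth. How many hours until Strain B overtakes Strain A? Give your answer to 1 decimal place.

15600·e^(0.0562t) = 7640·e^(0.415t)
15600/7640 = e^((0.415 − 0.0562)t) → ln(2.04188) = 0.3588·t
t = 0.71387 / 0.3588

t ≈ 2.0 hours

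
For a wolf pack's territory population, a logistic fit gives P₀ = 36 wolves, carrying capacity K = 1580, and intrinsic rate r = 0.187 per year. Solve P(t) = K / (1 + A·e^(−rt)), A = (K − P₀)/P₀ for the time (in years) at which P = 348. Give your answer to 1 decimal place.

t ≈ 13.3 years

A = (1580 − 36)/36 = 42.88889
348 = 1580/(1 + 42.88889·e^(−0.187t)) → 1 + 42.88889·e^(−0.187t) = 4.54023
e^(−0.187t) = 0.082544 → t = ln(12.11472)/0.187 = 2.49442/0.187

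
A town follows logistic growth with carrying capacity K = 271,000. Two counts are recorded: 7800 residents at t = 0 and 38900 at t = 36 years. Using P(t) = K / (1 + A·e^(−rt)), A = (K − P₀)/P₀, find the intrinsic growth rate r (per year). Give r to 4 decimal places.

r ≈ 0.0481 per year

A = (271000 − 7800)/7800 = 33.74359
38900 = 271000/(1 + 33.74359·e^(−r·36)) → e^(−36r) = (6.96658 − 1)/33.74359 = 0.176821
r = −ln(0.176821)/36 = 1.73262/36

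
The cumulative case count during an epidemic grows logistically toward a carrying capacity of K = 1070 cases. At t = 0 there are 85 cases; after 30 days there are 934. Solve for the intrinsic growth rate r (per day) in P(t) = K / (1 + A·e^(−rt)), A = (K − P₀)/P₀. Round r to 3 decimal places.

A = (1070 − 85)/85 = 11.58824
934 = 1070/(1 + 11.58824·e^(−r·30)) → e^(−30r) = (1.14561 − 1)/11.58824 = 0.012565
r = −ln(0.012565)/30 = 4.37681/30

r ≈ 0.146 per day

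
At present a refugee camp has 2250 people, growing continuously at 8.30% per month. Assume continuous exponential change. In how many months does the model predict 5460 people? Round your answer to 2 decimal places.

5460 = 2250 · e^(0.083·t)
t = ln(5460/2250) / 0.083 = ln(2.42667) / 0.083 = 0.88652 / 0.083

t ≈ 10.68 months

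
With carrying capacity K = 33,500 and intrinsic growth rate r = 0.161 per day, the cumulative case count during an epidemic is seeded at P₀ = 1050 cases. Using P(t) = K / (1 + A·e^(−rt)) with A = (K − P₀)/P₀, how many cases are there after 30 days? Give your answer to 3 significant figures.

≈ 26,900 cases

A = (33500 − 1050)/1050 = 30.90476
P(30) = 33500 / (1 + 30.90476·e^(−0.161·30)) = 33500 / (1 + 30.90476·0.007987)
= 33500 / 1.24682 ≈ 26868.32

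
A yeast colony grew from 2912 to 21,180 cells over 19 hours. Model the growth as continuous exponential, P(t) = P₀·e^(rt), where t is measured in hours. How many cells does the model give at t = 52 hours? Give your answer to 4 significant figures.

≈ 664,700 cells

r = ln(21180/2912) / 19 ≈ 0.104432 per hour
P(52) = 2912 · e^(0.104432·52) = 2912 · 228.26088 ≈ 664695.7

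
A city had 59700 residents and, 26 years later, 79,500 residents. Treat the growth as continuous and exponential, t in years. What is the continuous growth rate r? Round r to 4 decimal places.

79500 = 59700 · e^(r·26)
e^(26r) = 79500/59700 = 1.33166
r = ln(1.33166) / 26 = 0.28643 / 26

r ≈ 0.0110 per year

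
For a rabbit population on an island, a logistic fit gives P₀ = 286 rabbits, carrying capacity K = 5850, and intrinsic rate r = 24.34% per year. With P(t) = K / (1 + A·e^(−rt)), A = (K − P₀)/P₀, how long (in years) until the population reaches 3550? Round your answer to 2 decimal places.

A = (5850 − 286)/286 = 19.45455
3550 = 5850/(1 + 19.45455·e^(−0.2434t)) → 1 + 19.45455·e^(−0.2434t) = 1.64789
e^(−0.2434t) = 0.033303 → t = ln(30.02767)/0.2434 = 3.40212/0.2434

t ≈ 13.98 years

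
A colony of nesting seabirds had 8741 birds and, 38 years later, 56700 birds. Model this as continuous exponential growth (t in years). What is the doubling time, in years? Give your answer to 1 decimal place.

doubling time ≈ 14.1 years

r = ln(56700/8741) / 38 = ln(6.48667) / 38 ≈ 0.049204 per year
doubling time = ln 2 / |r| = 0.69315 / 0.049204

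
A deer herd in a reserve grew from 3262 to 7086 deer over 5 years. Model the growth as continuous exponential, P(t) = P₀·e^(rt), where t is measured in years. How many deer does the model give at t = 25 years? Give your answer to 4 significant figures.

r = ln(7086/3262) / 5 ≈ 0.155156 per year
P(25) = 3262 · e^(0.155156·25) = 3262 · 48.3711 ≈ 157786.53

≈ 157,800 deer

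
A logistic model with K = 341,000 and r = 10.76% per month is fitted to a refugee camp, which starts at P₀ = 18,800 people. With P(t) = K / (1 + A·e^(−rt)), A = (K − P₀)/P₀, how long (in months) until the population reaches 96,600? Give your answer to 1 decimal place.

A = (341000 − 18800)/18800 = 17.1383
96600 = 341000/(1 + 17.1383·e^(−0.1076t)) → 1 + 17.1383·e^(−0.1076t) = 3.53002
e^(−0.1076t) = 0.147624 → t = ln(6.77398)/0.1076 = 1.91309/0.1076

t ≈ 17.8 months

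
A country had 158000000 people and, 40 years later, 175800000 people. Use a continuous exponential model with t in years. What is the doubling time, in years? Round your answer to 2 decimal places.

doubling time ≈ 259.72 years

r = ln(175800000/158000000) / 40 = ln(1.11266) / 40 ≈ 0.002669 per year
doubling time = ln 2 / |r| = 0.69315 / 0.002669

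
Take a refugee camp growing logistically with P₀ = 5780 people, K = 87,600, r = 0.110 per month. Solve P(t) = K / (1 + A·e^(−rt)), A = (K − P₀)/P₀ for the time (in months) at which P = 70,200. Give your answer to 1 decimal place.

A = (87600 − 5780)/5780 = 14.15571
70200 = 87600/(1 + 14.15571·e^(−0.11t)) → 1 + 14.15571·e^(−0.11t) = 1.24786
e^(−0.11t) = 0.01751 → t = ln(57.11097)/0.11 = 4.045/0.11

t ≈ 36.8 months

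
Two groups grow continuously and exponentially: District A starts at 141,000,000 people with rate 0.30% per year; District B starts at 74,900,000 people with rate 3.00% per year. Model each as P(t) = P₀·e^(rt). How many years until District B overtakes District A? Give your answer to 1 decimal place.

141000000·e^(0.003t) = 74900000·e^(0.03t)
141000000/74900000 = e^((0.03 − 0.003)t) → ln(1.88251) = 0.027·t
t = 0.63261 / 0.027

t ≈ 23.4 years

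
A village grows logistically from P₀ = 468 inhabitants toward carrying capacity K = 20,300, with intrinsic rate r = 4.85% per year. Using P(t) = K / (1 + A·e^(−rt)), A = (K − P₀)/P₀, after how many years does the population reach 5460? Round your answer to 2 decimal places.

A = (20300 − 468)/468 = 42.37607
5460 = 20300/(1 + 42.37607·e^(−0.0485t)) → 1 + 42.37607·e^(−0.0485t) = 3.71795
e^(−0.0485t) = 0.064139 → t = ln(15.59119)/0.0485 = 2.74671/0.0485

t ≈ 56.63 years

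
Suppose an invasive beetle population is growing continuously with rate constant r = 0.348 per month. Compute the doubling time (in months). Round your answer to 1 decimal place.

doubling time ≈ 2.0 months

doubling time = ln(2) / |r| = 0.69315 / 0.348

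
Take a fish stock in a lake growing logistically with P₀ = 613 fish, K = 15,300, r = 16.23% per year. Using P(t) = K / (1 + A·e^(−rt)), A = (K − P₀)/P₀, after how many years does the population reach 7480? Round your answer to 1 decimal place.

t ≈ 19.3 years

A = (15300 − 613)/613 = 23.95922
7480 = 15300/(1 + 23.95922·e^(−0.1623t)) → 1 + 23.95922·e^(−0.1623t) = 2.04545
e^(−0.1623t) = 0.043635 → t = ln(22.91751)/0.1623 = 3.1319/0.1623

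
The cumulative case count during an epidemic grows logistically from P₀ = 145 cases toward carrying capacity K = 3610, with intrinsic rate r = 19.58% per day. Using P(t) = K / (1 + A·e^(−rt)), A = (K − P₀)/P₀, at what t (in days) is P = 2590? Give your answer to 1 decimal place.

t ≈ 21.0 days

A = (3610 − 145)/145 = 23.89655
2590 = 3610/(1 + 23.89655·e^(−0.1958t)) → 1 + 23.89655·e^(−0.1958t) = 1.39382
e^(−0.1958t) = 0.01648 → t = ln(60.6785)/0.1958 = 4.10559/0.1958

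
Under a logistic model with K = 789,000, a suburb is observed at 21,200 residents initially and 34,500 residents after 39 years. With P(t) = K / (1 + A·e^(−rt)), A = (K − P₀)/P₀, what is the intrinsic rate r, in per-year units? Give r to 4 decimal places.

r ≈ 0.0129 per year

A = (789000 − 21200)/21200 = 36.21698
34500 = 789000/(1 + 36.21698·e^(−r·39)) → e^(−39r) = (22.86957 − 1)/36.21698 = 0.603848
r = −ln(0.603848)/39 = 0.50443/39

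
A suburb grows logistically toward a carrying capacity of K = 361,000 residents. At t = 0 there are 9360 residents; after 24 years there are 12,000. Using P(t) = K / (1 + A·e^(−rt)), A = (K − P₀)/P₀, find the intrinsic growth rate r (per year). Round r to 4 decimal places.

A = (361000 − 9360)/9360 = 37.56838
12000 = 361000/(1 + 37.56838·e^(−r·24)) → e^(−24r) = (30.08333 − 1)/37.56838 = 0.774144
r = −ln(0.774144)/24 = 0.256/24

r ≈ 0.0107 per year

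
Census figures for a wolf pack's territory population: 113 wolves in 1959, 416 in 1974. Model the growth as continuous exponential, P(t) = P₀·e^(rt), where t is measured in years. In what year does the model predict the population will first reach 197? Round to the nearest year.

year 1965

r = ln(416/113) / 15 = 1.3033/15 ≈ 0.086886 per year
t = ln(197/113) / r = 0.55582/0.086886 ≈ 6.4 years after 1959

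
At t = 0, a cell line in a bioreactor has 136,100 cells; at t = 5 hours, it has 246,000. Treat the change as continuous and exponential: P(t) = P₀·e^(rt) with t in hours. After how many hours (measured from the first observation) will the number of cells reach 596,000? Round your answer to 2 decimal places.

r = ln(246000/136100) / 5 ≈ 0.118388 per hour
t = ln(596000/136100) / r = 1.47685 / 0.118388 ≈ 12.475

t ≈ 12.47 hours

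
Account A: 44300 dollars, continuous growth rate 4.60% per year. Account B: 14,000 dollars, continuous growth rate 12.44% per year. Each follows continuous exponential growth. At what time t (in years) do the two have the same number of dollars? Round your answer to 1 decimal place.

t ≈ 14.7 years

44300·e^(0.046t) = 14000·e^(0.1244t)
44300/14000 = e^((0.1244 − 0.046)t) → ln(3.16429) = 0.0784·t
t = 1.15193 / 0.0784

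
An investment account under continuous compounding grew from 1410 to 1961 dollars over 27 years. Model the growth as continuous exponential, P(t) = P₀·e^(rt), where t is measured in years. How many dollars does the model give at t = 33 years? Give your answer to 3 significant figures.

≈ 2,110 dollars

r = ln(1961/1410) / 27 ≈ 0.012217 per year
P(33) = 1410 · e^(0.012217·33) = 1410 · 1.49656 ≈ 2110.15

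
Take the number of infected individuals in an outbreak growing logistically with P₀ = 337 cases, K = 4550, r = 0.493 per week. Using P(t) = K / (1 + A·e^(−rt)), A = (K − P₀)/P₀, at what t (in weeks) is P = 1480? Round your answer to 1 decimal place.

t ≈ 3.6 weeks

A = (4550 − 337)/337 = 12.50148
1480 = 4550/(1 + 12.50148·e^(−0.493t)) → 1 + 12.50148·e^(−0.493t) = 3.07432
e^(−0.493t) = 0.165926 → t = ln(6.02677)/0.493 = 1.79621/0.493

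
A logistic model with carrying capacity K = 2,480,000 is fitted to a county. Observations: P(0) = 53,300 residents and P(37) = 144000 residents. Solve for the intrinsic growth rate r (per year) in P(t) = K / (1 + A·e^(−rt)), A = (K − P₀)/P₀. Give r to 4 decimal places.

r ≈ 0.0279 per year

A = (2480000 − 53300)/53300 = 45.52908
144000 = 2480000/(1 + 45.52908·e^(−r·37)) → e^(−37r) = (17.22222 − 1)/45.52908 = 0.356305
r = −ln(0.356305)/37 = 1.03197/37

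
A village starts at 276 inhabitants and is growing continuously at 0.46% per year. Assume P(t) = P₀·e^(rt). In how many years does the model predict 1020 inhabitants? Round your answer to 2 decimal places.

1020 = 276 · e^(0.0046·t)
t = ln(1020/276) / 0.0046 = ln(3.69565) / 0.0046 = 1.30716 / 0.0046

t ≈ 284.16 years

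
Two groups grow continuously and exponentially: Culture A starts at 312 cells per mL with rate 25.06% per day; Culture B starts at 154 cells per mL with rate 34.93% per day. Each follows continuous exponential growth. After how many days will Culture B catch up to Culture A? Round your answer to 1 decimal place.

t ≈ 7.2 days

312·e^(0.2506t) = 154·e^(0.3493t)
312/154 = e^((0.3493 − 0.2506)t) → ln(2.02597) = 0.0987·t
t = 0.70605 / 0.0987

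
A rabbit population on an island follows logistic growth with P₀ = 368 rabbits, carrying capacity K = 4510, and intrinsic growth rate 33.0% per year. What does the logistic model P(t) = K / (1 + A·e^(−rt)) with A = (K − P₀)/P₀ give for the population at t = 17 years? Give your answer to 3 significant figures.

≈ 4,330 rabbits

A = (4510 − 368)/368 = 11.25543
P(17) = 4510 / (1 + 11.25543·e^(−0.33·17)) = 4510 / (1 + 11.25543·0.003661)
= 4510 / 1.04121 ≈ 4331.51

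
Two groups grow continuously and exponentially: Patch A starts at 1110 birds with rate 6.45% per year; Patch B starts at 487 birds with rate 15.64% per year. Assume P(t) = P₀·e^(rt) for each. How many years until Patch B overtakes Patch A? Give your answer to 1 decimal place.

1110·e^(0.0645t) = 487·e^(0.1564t)
1110/487 = e^((0.1564 − 0.0645)t) → ln(2.27926) = 0.0919·t
t = 0.82385 / 0.0919

t ≈ 9.0 years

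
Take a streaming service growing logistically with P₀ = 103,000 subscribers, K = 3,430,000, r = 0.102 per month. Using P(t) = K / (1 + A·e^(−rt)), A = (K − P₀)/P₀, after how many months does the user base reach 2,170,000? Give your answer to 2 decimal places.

t ≈ 39.40 months

A = (3430000 − 103000)/103000 = 32.30097
2170000 = 3430000/(1 + 32.30097·e^(−0.102t)) → 1 + 32.30097·e^(−0.102t) = 1.58065
e^(−0.102t) = 0.017976 → t = ln(55.62945)/0.102 = 4.01871/0.102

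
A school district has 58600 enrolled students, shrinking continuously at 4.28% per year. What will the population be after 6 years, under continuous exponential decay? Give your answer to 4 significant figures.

P(6) = 58600 · e^(-0.0428·6) = 58600 · e^(-0.2568)
= 58600 · 0.77352 ≈ 45328.44

≈ 45,330 enrolled students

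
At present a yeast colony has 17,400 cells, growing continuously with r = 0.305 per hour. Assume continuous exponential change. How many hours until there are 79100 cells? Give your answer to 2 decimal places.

79100 = 17400 · e^(0.305·t)
t = ln(79100/17400) / 0.305 = ln(4.54598) / 0.305 = 1.51424 / 0.305

t ≈ 4.96 hours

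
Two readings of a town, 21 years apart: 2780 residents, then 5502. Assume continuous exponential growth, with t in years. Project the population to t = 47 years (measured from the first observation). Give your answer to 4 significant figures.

≈ 12,810 residents

r = ln(5502/2780) / 21 ≈ 0.032508 per year
P(47) = 2780 · e^(0.032508·47) = 2780 · 4.6083 ≈ 12811.08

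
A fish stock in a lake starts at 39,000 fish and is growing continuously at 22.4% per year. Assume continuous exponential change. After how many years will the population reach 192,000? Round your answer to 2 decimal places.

t ≈ 7.12 years

192000 = 39000 · e^(0.224·t)
t = ln(192000/39000) / 0.224 = ln(4.92308) / 0.224 = 1.59393 / 0.224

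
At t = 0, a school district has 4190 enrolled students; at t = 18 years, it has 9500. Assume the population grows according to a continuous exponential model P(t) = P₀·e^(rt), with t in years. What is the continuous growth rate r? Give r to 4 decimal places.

9500 = 4190 · e^(r·18)
e^(18r) = 9500/4190 = 2.2673
r = ln(2.2673) / 18 = 0.81859 / 18

r ≈ 0.0455 per year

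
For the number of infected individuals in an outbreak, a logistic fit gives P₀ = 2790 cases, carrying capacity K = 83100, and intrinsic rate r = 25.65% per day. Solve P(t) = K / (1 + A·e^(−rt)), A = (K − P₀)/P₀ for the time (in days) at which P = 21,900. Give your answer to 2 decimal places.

A = (83100 − 2790)/2790 = 28.78495
21900 = 83100/(1 + 28.78495·e^(−0.2565t)) → 1 + 28.78495·e^(−0.2565t) = 3.79452
e^(−0.2565t) = 0.097083 → t = ln(10.3005)/0.2565 = 2.33219/0.2565

t ≈ 9.09 days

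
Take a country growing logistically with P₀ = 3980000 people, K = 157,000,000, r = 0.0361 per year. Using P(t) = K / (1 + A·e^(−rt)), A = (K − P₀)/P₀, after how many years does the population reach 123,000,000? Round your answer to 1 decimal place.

A = (157000000 − 3980000)/3980000 = 38.44724
123000000 = 157000000/(1 + 38.44724·e^(−0.0361t)) → 1 + 38.44724·e^(−0.0361t) = 1.27642
e^(−0.0361t) = 0.00719 → t = ln(139.08853)/0.0361 = 4.93511/0.0361

t ≈ 136.7 years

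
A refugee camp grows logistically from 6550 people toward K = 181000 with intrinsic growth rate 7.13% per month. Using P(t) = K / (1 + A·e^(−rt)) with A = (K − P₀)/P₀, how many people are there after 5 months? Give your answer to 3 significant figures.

≈ 9,210 people

A = (181000 − 6550)/6550 = 26.63359
P(5) = 181000 / (1 + 26.63359·e^(−0.0713·5)) = 181000 / (1 + 26.63359·0.700122)
= 181000 / 19.64677 ≈ 9212.71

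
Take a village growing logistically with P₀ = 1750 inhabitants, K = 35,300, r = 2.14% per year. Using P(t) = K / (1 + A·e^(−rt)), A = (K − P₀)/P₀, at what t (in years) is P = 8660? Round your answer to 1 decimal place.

t ≈ 85.5 years

A = (35300 − 1750)/1750 = 19.17143
8660 = 35300/(1 + 19.17143·e^(−0.0214t)) → 1 + 19.17143·e^(−0.0214t) = 4.07621
e^(−0.0214t) = 0.160458 → t = ln(6.23215)/0.0214 = 1.82972/0.0214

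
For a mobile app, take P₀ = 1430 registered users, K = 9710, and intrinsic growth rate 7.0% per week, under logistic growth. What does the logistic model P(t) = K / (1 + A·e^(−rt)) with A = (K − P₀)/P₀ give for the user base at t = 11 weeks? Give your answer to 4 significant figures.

≈ 2,638 registered users

A = (9710 − 1430)/1430 = 5.79021
P(11) = 9710 / (1 + 5.79021·e^(−0.07·11)) = 9710 / (1 + 5.79021·0.463013)
= 9710 / 3.68094 ≈ 2637.91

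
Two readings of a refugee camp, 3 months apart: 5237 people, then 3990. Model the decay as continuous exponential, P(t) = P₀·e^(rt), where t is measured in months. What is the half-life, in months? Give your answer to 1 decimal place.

half-life ≈ 7.6 months

r = ln(3990/5237) / 3 = ln(0.76189) / 3 ≈ -0.090653 per month
half-life = ln 2 / |r| = 0.69315 / 0.090653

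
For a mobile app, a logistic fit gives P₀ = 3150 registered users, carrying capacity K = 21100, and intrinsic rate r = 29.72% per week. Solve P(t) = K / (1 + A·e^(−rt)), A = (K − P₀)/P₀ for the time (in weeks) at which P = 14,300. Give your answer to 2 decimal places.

t ≈ 8.36 weeks

A = (21100 − 3150)/3150 = 5.69841
14300 = 21100/(1 + 5.69841·e^(−0.2972t)) → 1 + 5.69841·e^(−0.2972t) = 1.47552
e^(−0.2972t) = 0.083449 → t = ln(11.98343)/0.2972 = 2.48352/0.2972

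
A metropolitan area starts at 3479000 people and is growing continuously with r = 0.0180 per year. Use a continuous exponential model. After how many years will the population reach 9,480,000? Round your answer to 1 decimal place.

9480000 = 3479000 · e^(0.018·t)
t = ln(9480000/3479000) / 0.018 = ln(2.72492) / 0.018 = 1.00244 / 0.018

t ≈ 55.7 years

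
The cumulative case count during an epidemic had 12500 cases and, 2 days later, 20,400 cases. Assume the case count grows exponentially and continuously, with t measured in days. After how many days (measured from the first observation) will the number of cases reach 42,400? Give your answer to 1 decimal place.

r = ln(20400/12500) / 2 ≈ 0.244903 per day
t = ln(42400/12500) / r = 1.22142 / 0.244903 ≈ 4.987

t ≈ 5.0 days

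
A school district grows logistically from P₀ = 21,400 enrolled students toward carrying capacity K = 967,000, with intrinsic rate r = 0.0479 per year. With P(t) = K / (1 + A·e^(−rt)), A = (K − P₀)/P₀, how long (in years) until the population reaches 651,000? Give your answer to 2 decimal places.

A = (967000 − 21400)/21400 = 44.18692
651000 = 967000/(1 + 44.18692·e^(−0.0479t)) → 1 + 44.18692·e^(−0.0479t) = 1.48541
e^(−0.0479t) = 0.010985 → t = ln(91.03064)/0.0479 = 4.5112/0.0479

t ≈ 94.18 years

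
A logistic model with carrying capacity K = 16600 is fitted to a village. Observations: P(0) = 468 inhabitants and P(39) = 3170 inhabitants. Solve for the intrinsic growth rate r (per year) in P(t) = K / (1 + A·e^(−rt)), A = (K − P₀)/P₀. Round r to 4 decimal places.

A = (16600 − 468)/468 = 34.47009
3170 = 16600/(1 + 34.47009·e^(−r·39)) → e^(−39r) = (5.23659 − 1)/34.47009 = 0.122906
r = −ln(0.122906)/39 = 2.09633/39

r ≈ 0.0538 per year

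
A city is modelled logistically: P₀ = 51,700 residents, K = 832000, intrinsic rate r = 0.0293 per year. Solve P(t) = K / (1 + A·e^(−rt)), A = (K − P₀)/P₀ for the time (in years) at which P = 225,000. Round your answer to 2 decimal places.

t ≈ 58.76 years

A = (832000 − 51700)/51700 = 15.09284
225000 = 832000/(1 + 15.09284·e^(−0.0293t)) → 1 + 15.09284·e^(−0.0293t) = 3.69778
e^(−0.0293t) = 0.178745 → t = ln(5.59455)/0.0293 = 1.72179/0.0293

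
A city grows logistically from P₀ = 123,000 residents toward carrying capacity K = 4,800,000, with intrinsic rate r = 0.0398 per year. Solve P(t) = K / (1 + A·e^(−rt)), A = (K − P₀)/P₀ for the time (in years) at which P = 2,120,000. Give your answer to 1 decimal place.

t ≈ 85.5 years

A = (4800000 − 123000)/123000 = 38.02439
2120000 = 4800000/(1 + 38.02439·e^(−0.0398t)) → 1 + 38.02439·e^(−0.0398t) = 2.26415
e^(−0.0398t) = 0.033246 → t = ln(30.079)/0.0398 = 3.40383/0.0398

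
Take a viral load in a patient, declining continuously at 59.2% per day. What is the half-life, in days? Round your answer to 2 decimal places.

half-life ≈ 1.17 days

half-life = ln(2) / |r| = 0.69315 / 0.592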